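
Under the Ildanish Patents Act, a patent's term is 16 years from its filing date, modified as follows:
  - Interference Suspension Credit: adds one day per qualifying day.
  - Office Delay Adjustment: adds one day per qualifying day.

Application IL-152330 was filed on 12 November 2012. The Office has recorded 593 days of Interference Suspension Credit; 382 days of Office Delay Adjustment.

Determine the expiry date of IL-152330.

2031-07-15

Base term: filing date + 16 years → 12 November 2028.
Interference Suspension Credit: +593 days → 28 June 2030.
Office Delay Adjustment: +382 days → 15 July 2031.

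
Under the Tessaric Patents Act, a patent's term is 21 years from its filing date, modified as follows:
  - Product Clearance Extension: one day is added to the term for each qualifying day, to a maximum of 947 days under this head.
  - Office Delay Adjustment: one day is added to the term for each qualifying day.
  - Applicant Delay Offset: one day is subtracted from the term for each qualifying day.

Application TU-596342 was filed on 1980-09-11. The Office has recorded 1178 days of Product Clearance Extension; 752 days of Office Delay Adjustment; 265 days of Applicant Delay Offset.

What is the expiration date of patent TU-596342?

Base term: filing date + 21 years → 11 September 2001.
Product Clearance Extension: 1178 days claimed exceeds the 947-day cap, so +947 days → 15 April 2004.
Office Delay Adjustment: +752 days → 7 May 2006.
Applicant Delay Offset: −265 days → 15 August 2005.

2005-08-15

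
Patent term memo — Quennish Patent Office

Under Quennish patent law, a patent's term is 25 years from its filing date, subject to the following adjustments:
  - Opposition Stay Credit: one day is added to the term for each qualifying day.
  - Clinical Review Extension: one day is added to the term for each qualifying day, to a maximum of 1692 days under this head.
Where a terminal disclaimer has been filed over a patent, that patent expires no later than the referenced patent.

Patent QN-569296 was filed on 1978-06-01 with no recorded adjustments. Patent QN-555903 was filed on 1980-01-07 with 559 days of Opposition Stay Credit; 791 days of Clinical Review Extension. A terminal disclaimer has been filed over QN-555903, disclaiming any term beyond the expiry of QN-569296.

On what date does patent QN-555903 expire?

Natural term of QN-555903:
  Base: filing + 25 years → 7 January 2005.
  Opposition Stay Credit: +559 days → 20 July 2006.
  Clinical Review Extension: 791 days (within the 1692-day cap) → +791 days → 18 September 2008.
Expiry of referenced patent QN-569296:
  Base: filing + 25 years → 1 June 2003.
Terminal disclaimer: QN-555903 expires on the earlier of 18 September 2008 and 1 June 2003.

June 1, 2003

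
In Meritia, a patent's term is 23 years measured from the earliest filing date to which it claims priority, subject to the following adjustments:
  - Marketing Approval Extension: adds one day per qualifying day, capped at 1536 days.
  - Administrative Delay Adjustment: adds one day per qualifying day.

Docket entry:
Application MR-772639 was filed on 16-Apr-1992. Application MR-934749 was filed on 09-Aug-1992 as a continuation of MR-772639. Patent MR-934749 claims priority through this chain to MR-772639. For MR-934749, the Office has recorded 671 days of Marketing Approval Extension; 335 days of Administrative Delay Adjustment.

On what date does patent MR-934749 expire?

January 16, 2018

Earliest priority filing: 16 April 1992.
Base term: 16 April 1992 + 23 years → 16 April 2015.
Marketing Approval Extension: 671 days (within the 1536-day cap) → +671 days → 15 February 2017.
Administrative Delay Adjustment: +335 days → 16 January 2018.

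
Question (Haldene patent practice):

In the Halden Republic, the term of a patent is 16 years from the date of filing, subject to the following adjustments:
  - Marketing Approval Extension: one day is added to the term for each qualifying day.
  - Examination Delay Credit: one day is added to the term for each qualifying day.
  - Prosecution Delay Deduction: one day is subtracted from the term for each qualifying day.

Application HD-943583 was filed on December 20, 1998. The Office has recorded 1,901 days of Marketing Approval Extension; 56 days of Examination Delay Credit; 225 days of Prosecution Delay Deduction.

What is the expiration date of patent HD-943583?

2019-09-17

Base term: filing date + 16 years → 20 December 2014.
Marketing Approval Extension: +1901 days → 4 March 2020.
Examination Delay Credit: +56 days → 29 April 2020.
Prosecution Delay Deduction: −225 days → 17 September 2019.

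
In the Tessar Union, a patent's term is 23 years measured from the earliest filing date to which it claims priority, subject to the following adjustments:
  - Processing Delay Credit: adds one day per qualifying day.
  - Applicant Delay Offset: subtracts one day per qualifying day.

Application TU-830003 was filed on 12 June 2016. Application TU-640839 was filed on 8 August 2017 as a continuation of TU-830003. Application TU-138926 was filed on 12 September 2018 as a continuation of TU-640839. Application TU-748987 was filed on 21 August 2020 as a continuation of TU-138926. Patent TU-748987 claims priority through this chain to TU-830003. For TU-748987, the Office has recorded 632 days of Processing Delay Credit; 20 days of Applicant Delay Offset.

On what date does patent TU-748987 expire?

Earliest priority filing: 12 June 2016.
Base term: 12 June 2016 + 23 years → 12 June 2039.
Processing Delay Credit: +632 days → 5 March 2041.
Applicant Delay Offset: −20 days → 13 February 2041.

February 13, 2041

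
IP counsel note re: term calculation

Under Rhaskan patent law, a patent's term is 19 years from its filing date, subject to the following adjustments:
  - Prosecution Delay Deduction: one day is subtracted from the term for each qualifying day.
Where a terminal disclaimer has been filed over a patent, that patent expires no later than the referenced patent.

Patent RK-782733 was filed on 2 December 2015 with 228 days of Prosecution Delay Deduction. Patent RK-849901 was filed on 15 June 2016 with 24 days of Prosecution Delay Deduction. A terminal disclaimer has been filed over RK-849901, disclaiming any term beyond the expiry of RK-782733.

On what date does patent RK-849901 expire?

Natural term of RK-849901:
  Base: filing + 19 years → 15 June 2035.
  Prosecution Delay Deduction: −24 days → 22 May 2035.
Expiry of referenced patent RK-782733:
  Base: filing + 19 years → 2 December 2034.
  Prosecution Delay Deduction: −228 days → 18 April 2034.
Terminal disclaimer: RK-849901 expires on the earlier of 22 May 2035 and 18 April 2034.

2034-04-18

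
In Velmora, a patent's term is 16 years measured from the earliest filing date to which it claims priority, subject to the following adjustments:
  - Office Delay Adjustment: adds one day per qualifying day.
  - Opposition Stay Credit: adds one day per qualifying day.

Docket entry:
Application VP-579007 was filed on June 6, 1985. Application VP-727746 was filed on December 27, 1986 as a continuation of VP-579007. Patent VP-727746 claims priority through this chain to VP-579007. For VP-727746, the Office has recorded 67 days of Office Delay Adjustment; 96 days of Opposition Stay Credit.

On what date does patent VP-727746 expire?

November 16, 2001

Earliest priority filing: 6 June 1985.
Base term: 6 June 1985 + 16 years → 6 June 2001.
Office Delay Adjustment: +67 days → 12 August 2001.
Opposition Stay Credit: +96 days → 16 November 2001.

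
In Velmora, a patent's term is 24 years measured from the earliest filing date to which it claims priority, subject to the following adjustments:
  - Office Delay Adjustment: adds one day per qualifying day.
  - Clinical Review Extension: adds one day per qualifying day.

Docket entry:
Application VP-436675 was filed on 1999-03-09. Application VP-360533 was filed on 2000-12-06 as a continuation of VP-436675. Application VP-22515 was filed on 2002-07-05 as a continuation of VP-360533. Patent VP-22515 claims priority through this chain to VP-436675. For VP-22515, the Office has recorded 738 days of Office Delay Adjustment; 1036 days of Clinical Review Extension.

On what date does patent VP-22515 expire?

Earliest priority filing: 9 March 1999.
Base term: 9 March 1999 + 24 years → 9 March 2023.
Office Delay Adjustment: +738 days → 16 March 2025.
Clinical Review Extension: +1036 days → 16 January 2028.

2028-01-16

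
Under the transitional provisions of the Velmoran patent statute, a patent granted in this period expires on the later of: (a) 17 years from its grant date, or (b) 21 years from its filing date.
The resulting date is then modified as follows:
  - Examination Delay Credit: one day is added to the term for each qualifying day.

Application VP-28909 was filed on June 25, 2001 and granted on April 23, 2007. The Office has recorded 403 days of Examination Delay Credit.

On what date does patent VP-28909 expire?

May 31, 2025

(a) grant + 17 years → 23 April 2024.
(b) filing + 21 years → 25 June 2022.
Later of the two: 23 April 2024.
Examination Delay Credit: +403 days → 31 May 2025.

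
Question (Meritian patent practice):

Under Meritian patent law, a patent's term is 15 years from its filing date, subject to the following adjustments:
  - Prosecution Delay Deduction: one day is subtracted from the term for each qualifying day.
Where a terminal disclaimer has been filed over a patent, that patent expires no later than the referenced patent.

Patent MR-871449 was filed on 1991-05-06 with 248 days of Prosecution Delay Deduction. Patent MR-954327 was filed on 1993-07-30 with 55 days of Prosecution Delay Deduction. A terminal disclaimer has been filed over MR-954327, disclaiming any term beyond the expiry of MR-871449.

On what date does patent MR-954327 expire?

Natural term of MR-954327:
  Base: filing + 15 years → 30 July 2008.
  Prosecution Delay Deduction: −55 days → 5 June 2008.
Expiry of referenced patent MR-871449:
  Base: filing + 15 years → 6 May 2006.
  Prosecution Delay Deduction: −248 days → 31 August 2005.
Terminal disclaimer: MR-954327 expires on the earlier of 5 June 2008 and 31 August 2005.

August 31, 2005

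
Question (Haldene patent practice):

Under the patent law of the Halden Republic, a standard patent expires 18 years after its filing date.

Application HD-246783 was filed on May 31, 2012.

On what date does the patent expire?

2030-05-31

Filing date + 18 years → 31 May 2030.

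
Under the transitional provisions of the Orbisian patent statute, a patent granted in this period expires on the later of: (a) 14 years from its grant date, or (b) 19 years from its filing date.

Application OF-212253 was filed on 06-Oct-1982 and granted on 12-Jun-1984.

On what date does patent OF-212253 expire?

(a) grant + 14 years → 12 June 1998.
(b) filing + 19 years → 6 October 2001.
Later of the two: 6 October 2001.

October 6, 2001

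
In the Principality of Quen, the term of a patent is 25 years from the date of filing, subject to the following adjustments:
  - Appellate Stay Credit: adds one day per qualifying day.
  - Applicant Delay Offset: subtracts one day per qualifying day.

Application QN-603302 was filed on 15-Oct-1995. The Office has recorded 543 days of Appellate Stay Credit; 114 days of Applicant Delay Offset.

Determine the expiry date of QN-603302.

2021-12-18

Base term: filing date + 25 years → 15 October 2020.
Appellate Stay Credit: +543 days → 11 April 2022.
Applicant Delay Offset: −114 days → 18 December 2021.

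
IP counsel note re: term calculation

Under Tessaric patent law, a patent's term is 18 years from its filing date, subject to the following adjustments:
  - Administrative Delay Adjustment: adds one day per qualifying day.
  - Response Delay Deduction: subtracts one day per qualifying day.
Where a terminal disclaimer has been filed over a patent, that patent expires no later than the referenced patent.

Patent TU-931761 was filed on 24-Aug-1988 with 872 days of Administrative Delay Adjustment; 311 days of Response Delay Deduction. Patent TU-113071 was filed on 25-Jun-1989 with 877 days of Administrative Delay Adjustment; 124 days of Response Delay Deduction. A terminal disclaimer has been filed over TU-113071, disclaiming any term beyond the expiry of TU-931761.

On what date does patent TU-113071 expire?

March 7, 2008

Natural term of TU-113071:
  Base: filing + 18 years → 25 June 2007.
  Administrative Delay Adjustment: +877 days → 18 November 2009.
  Response Delay Deduction: −124 days → 17 July 2009.
Expiry of referenced patent TU-931761:
  Base: filing + 18 years → 24 August 2006.
  Administrative Delay Adjustment: +872 days → 12 January 2009.
  Response Delay Deduction: −311 days → 7 March 2008.
Terminal disclaimer: TU-113071 expires on the earlier of 17 July 2009 and 7 March 2008.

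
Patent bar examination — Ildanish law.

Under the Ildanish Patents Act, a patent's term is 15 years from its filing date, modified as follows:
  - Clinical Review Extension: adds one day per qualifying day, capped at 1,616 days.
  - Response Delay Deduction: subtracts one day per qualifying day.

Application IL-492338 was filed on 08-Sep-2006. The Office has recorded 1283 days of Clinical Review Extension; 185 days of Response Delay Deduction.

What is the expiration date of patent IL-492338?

2024-09-10

Base term: filing date + 15 years → 8 September 2021.
Clinical Review Extension: 1283 days (within the 1616-day cap) → +1283 days → 14 March 2025.
Response Delay Deduction: −185 days → 10 September 2024.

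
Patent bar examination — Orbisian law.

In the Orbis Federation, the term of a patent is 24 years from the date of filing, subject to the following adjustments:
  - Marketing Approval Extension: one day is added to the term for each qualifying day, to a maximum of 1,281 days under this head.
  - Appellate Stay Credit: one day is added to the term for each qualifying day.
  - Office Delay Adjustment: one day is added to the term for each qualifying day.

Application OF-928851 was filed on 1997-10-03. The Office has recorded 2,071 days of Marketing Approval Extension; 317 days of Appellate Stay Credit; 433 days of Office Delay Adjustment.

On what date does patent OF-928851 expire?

Base term: filing date + 24 years → 3 October 2021.
Marketing Approval Extension: 2071 days claimed exceeds the 1281-day cap, so +1281 days → 6 April 2025.
Appellate Stay Credit: +317 days → 17 February 2026.
Office Delay Adjustment: +433 days → 26 April 2027.

2027-04-26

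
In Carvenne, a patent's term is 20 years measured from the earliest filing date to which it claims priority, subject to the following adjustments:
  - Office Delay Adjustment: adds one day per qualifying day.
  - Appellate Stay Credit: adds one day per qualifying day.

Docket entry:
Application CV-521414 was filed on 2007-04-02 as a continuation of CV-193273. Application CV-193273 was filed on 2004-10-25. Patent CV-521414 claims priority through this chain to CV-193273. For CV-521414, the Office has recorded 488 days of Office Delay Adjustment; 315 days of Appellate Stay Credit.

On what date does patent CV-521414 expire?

Earliest priority filing: 25 October 2004.
Base term: 25 October 2004 + 20 years → 25 October 2024.
Office Delay Adjustment: +488 days → 25 February 2026.
Appellate Stay Credit: +315 days → 6 January 2027.

January 6, 2027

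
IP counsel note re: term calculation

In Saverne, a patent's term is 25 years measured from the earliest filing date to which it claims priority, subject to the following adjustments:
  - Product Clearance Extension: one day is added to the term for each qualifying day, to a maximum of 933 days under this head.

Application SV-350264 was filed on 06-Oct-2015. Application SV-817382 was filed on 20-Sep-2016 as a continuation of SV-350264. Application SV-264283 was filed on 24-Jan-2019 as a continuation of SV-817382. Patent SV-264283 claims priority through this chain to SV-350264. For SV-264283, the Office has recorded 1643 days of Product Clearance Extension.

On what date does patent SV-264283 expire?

2043-04-27

Earliest priority filing: 6 October 2015.
Base term: 6 October 2015 + 25 years → 6 October 2040.
Product Clearance Extension: 1643 days claimed exceeds the 933-day cap, so +933 days → 27 April 2043.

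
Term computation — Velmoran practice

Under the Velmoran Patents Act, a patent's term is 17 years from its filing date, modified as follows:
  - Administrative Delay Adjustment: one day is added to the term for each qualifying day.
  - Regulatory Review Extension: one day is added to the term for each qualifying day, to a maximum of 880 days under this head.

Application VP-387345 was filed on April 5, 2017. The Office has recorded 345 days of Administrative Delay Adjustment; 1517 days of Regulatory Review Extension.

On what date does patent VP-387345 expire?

Base term: filing date + 17 years → 5 April 2034.
Administrative Delay Adjustment: +345 days → 16 March 2035.
Regulatory Review Extension: 1517 days claimed exceeds the 880-day cap, so +880 days → 12 August 2037.

2037-08-12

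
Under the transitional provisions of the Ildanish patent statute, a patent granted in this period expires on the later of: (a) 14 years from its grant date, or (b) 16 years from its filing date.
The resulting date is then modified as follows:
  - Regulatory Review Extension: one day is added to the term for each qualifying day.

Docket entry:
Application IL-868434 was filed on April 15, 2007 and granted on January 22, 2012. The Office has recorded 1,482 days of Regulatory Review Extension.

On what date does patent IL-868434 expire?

2030-02-12

(a) grant + 14 years → 22 January 2026.
(b) filing + 16 years → 15 April 2023.
Later of the two: 22 January 2026.
Regulatory Review Extension: +1482 days → 12 February 2030.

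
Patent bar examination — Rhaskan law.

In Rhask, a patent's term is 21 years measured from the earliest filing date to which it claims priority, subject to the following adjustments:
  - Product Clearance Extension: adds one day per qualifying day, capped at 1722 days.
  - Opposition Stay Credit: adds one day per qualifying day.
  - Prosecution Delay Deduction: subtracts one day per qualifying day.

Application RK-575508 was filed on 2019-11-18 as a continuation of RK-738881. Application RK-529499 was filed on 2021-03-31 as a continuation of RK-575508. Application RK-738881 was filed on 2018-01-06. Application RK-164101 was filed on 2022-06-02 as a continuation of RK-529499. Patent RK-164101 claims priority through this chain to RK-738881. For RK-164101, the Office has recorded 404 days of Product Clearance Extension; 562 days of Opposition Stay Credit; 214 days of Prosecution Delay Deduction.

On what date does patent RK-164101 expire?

2041-01-27

Earliest priority filing: 6 January 2018.
Base term: 6 January 2018 + 21 years → 6 January 2039.
Product Clearance Extension: 404 days (within the 1722-day cap) → +404 days → 14 February 2040.
Opposition Stay Credit: +562 days → 29 August 2041.
Prosecution Delay Deduction: −214 days → 27 January 2041.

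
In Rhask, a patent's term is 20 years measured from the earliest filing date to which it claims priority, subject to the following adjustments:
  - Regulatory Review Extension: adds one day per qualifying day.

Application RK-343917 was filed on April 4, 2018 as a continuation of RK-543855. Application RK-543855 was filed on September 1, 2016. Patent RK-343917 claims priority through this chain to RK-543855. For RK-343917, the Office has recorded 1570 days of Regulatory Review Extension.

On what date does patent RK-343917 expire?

December 19, 2040

Earliest priority filing: 1 September 2016.
Base term: 1 September 2016 + 20 years → 1 September 2036.
Regulatory Review Extension: +1570 days → 19 December 2040.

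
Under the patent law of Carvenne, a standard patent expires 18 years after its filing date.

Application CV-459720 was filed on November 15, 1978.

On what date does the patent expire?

Filing date + 18 years → 15 November 1996.

1996-11-15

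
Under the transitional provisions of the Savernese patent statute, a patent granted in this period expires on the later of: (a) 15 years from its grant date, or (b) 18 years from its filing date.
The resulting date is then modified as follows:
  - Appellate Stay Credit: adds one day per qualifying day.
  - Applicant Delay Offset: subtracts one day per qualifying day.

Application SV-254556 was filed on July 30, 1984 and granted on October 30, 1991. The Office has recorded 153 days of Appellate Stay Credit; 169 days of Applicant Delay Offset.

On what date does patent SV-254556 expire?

2006-10-14

(a) grant + 15 years → 30 October 2006.
(b) filing + 18 years → 30 July 2002.
Later of the two: 30 October 2006.
Appellate Stay Credit: +153 days → 1 April 2007.
Applicant Delay Offset: −169 days → 14 October 2006.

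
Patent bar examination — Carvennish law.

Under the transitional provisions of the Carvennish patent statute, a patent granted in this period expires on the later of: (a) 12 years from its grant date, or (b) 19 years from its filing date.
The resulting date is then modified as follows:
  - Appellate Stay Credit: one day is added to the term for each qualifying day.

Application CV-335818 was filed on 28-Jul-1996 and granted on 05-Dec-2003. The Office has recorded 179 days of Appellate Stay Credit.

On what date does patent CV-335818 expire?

(a) grant + 12 years → 5 December 2015.
(b) filing + 19 years → 28 July 2015.
Later of the two: 5 December 2015.
Appellate Stay Credit: +179 days → 1 June 2016.

2016-06-01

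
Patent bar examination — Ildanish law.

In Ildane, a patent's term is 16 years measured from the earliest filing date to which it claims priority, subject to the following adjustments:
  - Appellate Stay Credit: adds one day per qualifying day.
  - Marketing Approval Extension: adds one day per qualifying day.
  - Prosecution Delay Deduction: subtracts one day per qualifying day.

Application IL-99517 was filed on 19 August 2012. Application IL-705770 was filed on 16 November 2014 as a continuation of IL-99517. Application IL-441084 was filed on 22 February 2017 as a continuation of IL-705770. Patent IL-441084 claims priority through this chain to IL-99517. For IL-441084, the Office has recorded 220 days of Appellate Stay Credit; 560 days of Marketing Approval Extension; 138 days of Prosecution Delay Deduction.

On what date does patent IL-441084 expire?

May 23, 2030

Earliest priority filing: 19 August 2012.
Base term: 19 August 2012 + 16 years → 19 August 2028.
Appellate Stay Credit: +220 days → 27 March 2029.
Marketing Approval Extension: +560 days → 8 October 2030.
Prosecution Delay Deduction: −138 days → 23 May 2030.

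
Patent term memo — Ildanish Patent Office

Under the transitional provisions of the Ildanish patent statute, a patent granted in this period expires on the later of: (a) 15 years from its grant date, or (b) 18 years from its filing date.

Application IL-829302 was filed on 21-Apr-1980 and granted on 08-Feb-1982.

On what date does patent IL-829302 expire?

(a) grant + 15 years → 8 February 1997.
(b) filing + 18 years → 21 April 1998.
Later of the two: 21 April 1998.

1998-04-21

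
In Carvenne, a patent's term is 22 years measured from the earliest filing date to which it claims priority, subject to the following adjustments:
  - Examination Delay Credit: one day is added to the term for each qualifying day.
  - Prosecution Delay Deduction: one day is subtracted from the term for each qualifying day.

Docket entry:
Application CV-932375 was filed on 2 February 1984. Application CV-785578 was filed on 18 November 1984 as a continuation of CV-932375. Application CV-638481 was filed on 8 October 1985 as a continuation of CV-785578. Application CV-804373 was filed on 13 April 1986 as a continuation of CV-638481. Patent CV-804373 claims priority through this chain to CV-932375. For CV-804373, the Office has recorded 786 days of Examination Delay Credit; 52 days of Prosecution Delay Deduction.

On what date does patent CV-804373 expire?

February 6, 2008

Earliest priority filing: 2 February 1984.
Base term: 2 February 1984 + 22 years → 2 February 2006.
Examination Delay Credit: +786 days → 29 March 2008.
Prosecution Delay Deduction: −52 days → 6 February 2008.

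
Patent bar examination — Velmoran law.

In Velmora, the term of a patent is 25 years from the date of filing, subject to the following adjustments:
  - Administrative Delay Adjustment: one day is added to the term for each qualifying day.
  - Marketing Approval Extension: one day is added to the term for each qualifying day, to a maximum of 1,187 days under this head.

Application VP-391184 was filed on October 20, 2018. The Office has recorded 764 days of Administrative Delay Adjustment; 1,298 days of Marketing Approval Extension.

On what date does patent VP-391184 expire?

Base term: filing date + 25 years → 20 October 2043.
Administrative Delay Adjustment: +764 days → 22 November 2045.
Marketing Approval Extension: 1298 days claimed exceeds the 1187-day cap, so +1187 days → 21 February 2049.

2049-02-21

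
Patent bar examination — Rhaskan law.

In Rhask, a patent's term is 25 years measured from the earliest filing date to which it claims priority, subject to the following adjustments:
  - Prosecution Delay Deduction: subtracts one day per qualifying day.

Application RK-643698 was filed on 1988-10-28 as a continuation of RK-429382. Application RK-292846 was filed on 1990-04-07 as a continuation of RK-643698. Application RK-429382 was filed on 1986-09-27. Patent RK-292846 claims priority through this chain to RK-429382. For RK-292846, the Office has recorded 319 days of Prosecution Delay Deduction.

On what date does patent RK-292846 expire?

Earliest priority filing: 27 September 1986.
Base term: 27 September 1986 + 25 years → 27 September 2011.
Prosecution Delay Deduction: −319 days → 12 November 2010.

November 12, 2010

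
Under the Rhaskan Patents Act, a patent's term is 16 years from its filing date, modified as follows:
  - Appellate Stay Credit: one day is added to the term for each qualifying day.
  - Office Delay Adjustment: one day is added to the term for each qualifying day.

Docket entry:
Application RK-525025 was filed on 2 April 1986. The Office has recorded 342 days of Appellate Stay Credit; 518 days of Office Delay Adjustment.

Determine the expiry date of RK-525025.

2004-08-09

Base term: filing date + 16 years → 2 April 2002.
Appellate Stay Credit: +342 days → 10 March 2003.
Office Delay Adjustment: +518 days → 9 August 2004.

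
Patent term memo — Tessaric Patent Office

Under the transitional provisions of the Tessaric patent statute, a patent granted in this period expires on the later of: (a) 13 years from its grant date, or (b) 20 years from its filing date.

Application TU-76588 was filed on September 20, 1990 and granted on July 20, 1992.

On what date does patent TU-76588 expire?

2010-09-20

(a) grant + 13 years → 20 July 2005.
(b) filing + 20 years → 20 September 2010.
Later of the two: 20 September 2010.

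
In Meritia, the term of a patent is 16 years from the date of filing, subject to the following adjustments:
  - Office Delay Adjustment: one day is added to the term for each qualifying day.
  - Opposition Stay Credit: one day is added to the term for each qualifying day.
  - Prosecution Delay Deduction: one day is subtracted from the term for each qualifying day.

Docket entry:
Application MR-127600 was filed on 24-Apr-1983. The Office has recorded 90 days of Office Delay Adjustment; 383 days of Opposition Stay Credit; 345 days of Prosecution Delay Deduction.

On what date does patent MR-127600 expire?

August 30, 1999

Base term: filing date + 16 years → 24 April 1999.
Office Delay Adjustment: +90 days → 23 July 1999.
Opposition Stay Credit: +383 days → 9 August 2000.
Prosecution Delay Deduction: −345 days → 30 August 1999.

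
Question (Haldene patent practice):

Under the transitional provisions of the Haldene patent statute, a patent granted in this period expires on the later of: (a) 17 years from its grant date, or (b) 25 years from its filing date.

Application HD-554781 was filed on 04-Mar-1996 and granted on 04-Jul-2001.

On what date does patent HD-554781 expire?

2021-03-04

(a) grant + 17 years → 4 July 2018.
(b) filing + 25 years → 4 March 2021.
Later of the two: 4 March 2021.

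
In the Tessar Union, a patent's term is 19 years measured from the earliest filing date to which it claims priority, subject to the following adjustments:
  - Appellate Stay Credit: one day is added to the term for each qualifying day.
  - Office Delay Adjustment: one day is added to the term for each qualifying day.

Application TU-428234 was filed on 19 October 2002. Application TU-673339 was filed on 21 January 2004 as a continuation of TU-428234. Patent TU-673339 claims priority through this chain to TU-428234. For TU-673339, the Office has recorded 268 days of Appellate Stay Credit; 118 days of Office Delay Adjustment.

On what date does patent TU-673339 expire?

November 9, 2022

Earliest priority filing: 19 October 2002.
Base term: 19 October 2002 + 19 years → 19 October 2021.
Appellate Stay Credit: +268 days → 14 July 2022.
Office Delay Adjustment: +118 days → 9 November 2022.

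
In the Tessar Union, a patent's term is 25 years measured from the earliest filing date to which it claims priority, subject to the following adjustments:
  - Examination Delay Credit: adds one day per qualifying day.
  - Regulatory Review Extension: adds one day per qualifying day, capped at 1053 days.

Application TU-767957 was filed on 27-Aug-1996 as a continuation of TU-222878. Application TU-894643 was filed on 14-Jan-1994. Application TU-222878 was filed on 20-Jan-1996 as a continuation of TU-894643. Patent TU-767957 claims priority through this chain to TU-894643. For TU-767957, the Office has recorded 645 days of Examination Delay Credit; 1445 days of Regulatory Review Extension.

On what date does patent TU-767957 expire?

Earliest priority filing: 14 January 1994.
Base term: 14 January 1994 + 25 years → 14 January 2019.
Examination Delay Credit: +645 days → 20 October 2020.
Regulatory Review Extension: 1445 days claimed exceeds the 1053-day cap, so +1053 days → 8 September 2023.

2023-09-08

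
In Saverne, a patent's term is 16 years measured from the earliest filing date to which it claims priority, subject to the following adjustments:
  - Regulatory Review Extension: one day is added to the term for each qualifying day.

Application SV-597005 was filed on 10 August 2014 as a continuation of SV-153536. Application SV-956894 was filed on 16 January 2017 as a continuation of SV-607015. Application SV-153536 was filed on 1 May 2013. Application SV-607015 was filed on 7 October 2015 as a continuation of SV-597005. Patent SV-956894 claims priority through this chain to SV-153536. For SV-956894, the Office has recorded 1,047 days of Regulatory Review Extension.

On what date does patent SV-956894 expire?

March 13, 2032

Earliest priority filing: 1 May 2013.
Base term: 1 May 2013 + 16 years → 1 May 2029.
Regulatory Review Extension: +1047 days → 13 March 2032.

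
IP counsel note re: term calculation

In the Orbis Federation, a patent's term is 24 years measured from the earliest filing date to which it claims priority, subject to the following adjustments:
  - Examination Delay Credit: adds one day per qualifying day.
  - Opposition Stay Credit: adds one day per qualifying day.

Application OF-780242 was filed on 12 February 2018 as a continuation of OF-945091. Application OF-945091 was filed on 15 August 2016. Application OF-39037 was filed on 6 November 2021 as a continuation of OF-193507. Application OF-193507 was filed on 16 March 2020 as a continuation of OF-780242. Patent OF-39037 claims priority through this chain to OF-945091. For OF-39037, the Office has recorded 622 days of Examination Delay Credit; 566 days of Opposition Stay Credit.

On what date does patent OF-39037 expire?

November 16, 2043

Earliest priority filing: 15 August 2016.
Base term: 15 August 2016 + 24 years → 15 August 2040.
Examination Delay Credit: +622 days → 29 April 2042.
Opposition Stay Credit: +566 days → 16 November 2043.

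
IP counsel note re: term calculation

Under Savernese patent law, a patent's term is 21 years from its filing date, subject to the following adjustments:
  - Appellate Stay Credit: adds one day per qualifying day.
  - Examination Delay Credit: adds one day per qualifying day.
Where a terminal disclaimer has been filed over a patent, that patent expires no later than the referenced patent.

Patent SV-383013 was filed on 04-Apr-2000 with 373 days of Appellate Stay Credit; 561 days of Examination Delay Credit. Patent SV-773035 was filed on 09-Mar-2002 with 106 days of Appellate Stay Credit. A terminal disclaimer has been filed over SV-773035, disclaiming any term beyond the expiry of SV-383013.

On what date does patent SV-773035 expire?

Natural term of SV-773035:
  Base: filing + 21 years → 9 March 2023.
  Appellate Stay Credit: +106 days → 23 June 2023.
Expiry of referenced patent SV-383013:
  Base: filing + 21 years → 4 April 2021.
  Appellate Stay Credit: +373 days → 12 April 2022.
  Examination Delay Credit: +561 days → 25 October 2023.
Terminal disclaimer: SV-773035 expires on the earlier of 23 June 2023 and 25 October 2023.

2023-06-23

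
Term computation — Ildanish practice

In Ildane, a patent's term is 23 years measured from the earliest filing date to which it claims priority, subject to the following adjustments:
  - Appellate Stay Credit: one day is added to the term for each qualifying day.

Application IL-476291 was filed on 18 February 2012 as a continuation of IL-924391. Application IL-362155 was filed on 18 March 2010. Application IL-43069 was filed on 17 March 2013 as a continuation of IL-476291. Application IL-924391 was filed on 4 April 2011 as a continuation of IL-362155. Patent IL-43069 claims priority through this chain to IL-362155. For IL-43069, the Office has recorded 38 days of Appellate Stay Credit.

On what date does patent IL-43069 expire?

Earliest priority filing: 18 March 2010.
Base term: 18 March 2010 + 23 years → 18 March 2033.
Appellate Stay Credit: +38 days → 25 April 2033.

April 25, 2033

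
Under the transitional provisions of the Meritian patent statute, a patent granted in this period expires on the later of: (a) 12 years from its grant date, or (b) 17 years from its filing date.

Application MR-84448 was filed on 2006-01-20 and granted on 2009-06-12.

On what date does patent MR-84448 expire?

(a) grant + 12 years → 12 June 2021.
(b) filing + 17 years → 20 January 2023.
Later of the two: 20 January 2023.

January 20, 2023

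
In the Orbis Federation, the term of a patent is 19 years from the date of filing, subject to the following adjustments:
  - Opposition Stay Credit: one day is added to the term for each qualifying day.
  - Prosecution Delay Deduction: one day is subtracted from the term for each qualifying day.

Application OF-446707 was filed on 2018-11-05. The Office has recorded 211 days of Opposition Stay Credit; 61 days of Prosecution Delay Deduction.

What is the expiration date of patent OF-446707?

Base term: filing date + 19 years → 5 November 2037.
Opposition Stay Credit: +211 days → 4 June 2038.
Prosecution Delay Deduction: −61 days → 4 April 2038.

April 4, 2038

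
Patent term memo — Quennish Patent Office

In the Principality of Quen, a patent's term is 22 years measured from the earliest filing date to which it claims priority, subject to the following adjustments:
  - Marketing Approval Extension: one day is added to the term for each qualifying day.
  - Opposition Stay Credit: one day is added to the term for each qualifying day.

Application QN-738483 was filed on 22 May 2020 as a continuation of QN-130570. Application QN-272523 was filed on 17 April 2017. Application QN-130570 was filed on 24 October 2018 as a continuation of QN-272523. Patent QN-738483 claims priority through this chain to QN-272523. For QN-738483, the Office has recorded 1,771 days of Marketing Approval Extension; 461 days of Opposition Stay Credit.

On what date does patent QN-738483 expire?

2045-05-27

Earliest priority filing: 17 April 2017.
Base term: 17 April 2017 + 22 years → 17 April 2039.
Marketing Approval Extension: +1771 days → 21 February 2044.
Opposition Stay Credit: +461 days → 27 May 2045.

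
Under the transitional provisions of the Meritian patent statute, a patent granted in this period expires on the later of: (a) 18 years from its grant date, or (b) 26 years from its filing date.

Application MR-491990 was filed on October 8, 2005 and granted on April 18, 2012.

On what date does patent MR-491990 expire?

October 8, 2031

(a) grant + 18 years → 18 April 2030.
(b) filing + 26 years → 8 October 2031.
Later of the two: 8 October 2031.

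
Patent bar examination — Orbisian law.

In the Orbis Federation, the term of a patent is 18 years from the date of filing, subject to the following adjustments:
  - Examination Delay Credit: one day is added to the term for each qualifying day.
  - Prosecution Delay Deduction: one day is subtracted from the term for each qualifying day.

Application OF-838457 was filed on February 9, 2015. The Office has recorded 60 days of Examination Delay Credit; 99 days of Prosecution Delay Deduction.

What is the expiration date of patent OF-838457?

Base term: filing date + 18 years → 9 February 2033.
Examination Delay Credit: +60 days → 10 April 2033.
Prosecution Delay Deduction: −99 days → 1 January 2033.

January 1, 2033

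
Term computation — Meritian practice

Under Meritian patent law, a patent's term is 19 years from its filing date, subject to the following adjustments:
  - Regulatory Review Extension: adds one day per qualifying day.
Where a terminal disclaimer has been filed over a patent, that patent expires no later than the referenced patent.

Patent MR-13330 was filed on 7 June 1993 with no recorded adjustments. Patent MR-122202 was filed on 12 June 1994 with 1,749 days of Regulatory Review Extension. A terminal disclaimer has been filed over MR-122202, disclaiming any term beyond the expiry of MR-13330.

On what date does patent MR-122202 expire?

Natural term of MR-122202:
  Base: filing + 19 years → 12 June 2013.
  Regulatory Review Extension: +1749 days → 27 March 2018.
Expiry of referenced patent MR-13330:
  Base: filing + 19 years → 7 June 2012.
Terminal disclaimer: MR-122202 expires on the earlier of 27 March 2018 and 7 June 2012.

June 7, 2012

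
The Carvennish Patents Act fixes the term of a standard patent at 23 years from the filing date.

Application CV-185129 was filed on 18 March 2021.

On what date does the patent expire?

March 18, 2044

Filing date + 23 years → 18 March 2044.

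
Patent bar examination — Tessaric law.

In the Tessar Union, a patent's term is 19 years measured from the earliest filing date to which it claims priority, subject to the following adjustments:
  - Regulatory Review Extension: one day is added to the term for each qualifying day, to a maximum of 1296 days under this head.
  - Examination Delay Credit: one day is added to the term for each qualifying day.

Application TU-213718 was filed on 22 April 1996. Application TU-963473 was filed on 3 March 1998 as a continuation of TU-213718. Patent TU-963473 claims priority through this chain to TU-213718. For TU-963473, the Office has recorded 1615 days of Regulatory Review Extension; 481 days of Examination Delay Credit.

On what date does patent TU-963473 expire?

March 3, 2020

Earliest priority filing: 22 April 1996.
Base term: 22 April 1996 + 19 years → 22 April 2015.
Regulatory Review Extension: 1615 days claimed exceeds the 1296-day cap, so +1296 days → 8 November 2018.
Examination Delay Credit: +481 days → 3 March 2020.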